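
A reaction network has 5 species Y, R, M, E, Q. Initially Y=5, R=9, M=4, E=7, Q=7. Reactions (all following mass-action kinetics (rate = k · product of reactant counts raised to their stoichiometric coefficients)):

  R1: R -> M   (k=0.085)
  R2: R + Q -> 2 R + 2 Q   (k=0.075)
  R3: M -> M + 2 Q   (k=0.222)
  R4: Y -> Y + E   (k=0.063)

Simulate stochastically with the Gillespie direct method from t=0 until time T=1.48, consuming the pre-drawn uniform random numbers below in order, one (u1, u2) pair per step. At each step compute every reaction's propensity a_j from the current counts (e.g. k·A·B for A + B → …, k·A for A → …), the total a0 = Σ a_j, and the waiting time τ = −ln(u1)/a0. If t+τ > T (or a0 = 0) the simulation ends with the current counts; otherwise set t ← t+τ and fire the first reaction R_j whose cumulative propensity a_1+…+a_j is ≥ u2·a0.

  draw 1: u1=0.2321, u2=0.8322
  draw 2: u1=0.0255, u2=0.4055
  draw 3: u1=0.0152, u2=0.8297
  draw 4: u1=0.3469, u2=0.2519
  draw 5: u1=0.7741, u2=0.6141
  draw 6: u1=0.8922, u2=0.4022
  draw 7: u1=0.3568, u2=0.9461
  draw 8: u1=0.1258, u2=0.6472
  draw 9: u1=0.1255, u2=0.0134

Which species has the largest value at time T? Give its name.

Dominant species at T: Q

t=0.000: Y=5 R=9 M=4 E=7 Q=7
Draw 1: a1=0.765, a2=4.725, a3=0.888, a4=0.315, a0=6.693; τ=−ln(0.2321)/6.693=0.218 → t=0.218; u2·a0=0.8322·6.693=5.570; a1+a2=5.490 < 5.570 ≤ a1+…+a3=6.378 → R3 fires; Y=5 R=9 M=4 E=7 Q=9
Draw 2: a1=0.765, a2=6.075, a3=0.888, a4=0.315, a0=8.043; τ=−ln(0.0255)/8.043=0.456 → t=0.674; u2·a0=0.4055·8.043=3.261; a1=0.765 < 3.261 ≤ a1+a2=6.840 → R2 fires; Y=5 R=10 M=4 E=7 Q=10
Draw 3: a1=0.850, a2=7.500, a3=0.888, a4=0.315, a0=9.553; τ=−ln(0.0152)/9.553=0.438 → t=1.113; u2·a0=0.8297·9.553=7.926; a1=0.850 < 7.926 ≤ a1+a2=8.350 → R2 fires; Y=5 R=11 M=4 E=7 Q=11
Draw 4: a1=0.935, a2=9.075, a3=0.888, a4=0.315, a0=11.213; τ=−ln(0.3469)/11.213=0.094 → t=1.207; u2·a0=0.2519·11.213=2.825; a1=0.935 < 2.825 ≤ a1+a2=10.010 → R2 fires; Y=5 R=12 M=4 E=7 Q=12
Draw 5: a1=1.020, a2=10.800, a3=0.888, a4=0.315, a0=13.023; τ=−ln(0.7741)/13.023=0.020 → t=1.227; u2·a0=0.6141·13.023=7.997; a1=1.020 < 7.997 ≤ a1+a2=11.820 → R2 fires; Y=5 R=13 M=4 E=7 Q=13
Draw 6: a1=1.105, a2=12.675, a3=0.888, a4=0.315, a0=14.983; τ=−ln(0.8922)/14.983=0.008 → t=1.234; u2·a0=0.4022·14.983=6.026; a1=1.105 < 6.026 ≤ a1+a2=13.780 → R2 fires; Y=5 R=14 M=4 E=7 Q=14
Draw 7: a1=1.190, a2=14.700, a3=0.888, a4=0.315, a0=17.093; τ=−ln(0.3568)/17.093=0.060 → t=1.295; u2·a0=0.9461·17.093=16.172; a1+a2=15.890 < 16.172 ≤ a1+…+a3=16.778 → R3 fires; Y=5 R=14 M=4 E=7 Q=16
Draw 8: a1=1.190, a2=16.800, a3=0.888, a4=0.315, a0=19.193; τ=−ln(0.1258)/19.193=0.108 → t=1.403; u2·a0=0.6472·19.193=12.422; a1=1.190 < 12.422 ≤ a1+a2=17.990 → R2 fires; Y=5 R=15 M=4 E=7 Q=17
Draw 9: a1=1.275, a2=19.125, a3=0.888, a4=0.315, a0=21.603; τ=−ln(0.1255)/21.603=0.096 → t=1.499 > T=1.48: stop.
At T=1.48: Y=5 R=15 M=4 E=7 Q=17; the largest is Q.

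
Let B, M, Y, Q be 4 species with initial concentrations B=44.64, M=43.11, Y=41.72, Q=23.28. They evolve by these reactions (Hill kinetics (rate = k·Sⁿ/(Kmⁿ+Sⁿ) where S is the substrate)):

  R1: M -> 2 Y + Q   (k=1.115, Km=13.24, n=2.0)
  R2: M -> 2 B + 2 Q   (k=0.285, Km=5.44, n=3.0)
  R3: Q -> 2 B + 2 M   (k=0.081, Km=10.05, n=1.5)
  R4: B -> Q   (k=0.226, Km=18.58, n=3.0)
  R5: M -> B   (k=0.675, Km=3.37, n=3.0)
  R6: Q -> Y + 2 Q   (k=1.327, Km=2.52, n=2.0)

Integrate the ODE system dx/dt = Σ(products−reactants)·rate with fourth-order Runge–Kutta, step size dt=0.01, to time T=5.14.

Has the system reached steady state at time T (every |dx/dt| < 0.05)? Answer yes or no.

RK4 with dt=0.01: 514 steps to T=5.14. Trajectory (selected grid times):
t=0.00: B=44.64 M=43.11 Y=41.72 Q=23.28
t=0.57: B=45.30 M=42.06 Y=43.63 Q=25.02
t=1.14: B=45.96 M=41.01 Y=45.53 Q=26.75
t=1.71: B=46.63 M=39.96 Y=47.43 Q=28.48
t=2.28: B=47.29 M=38.92 Y=49.32 Q=30.21
t=2.86: B=47.97 M=37.87 Y=51.24 Q=31.97
t=3.43: B=48.63 M=36.83 Y=53.12 Q=33.69
t=4.00: B=49.30 M=35.81 Y=55.00 Q=35.41
t=4.57: B=49.97 M=34.78 Y=56.87 Q=37.12
t=5.14: B=50.63 M=33.77 Y=58.72 Q=38.84
Rates at T: R1=0.9664, R2=0.2838, R3=0.0716, R4=0.2154, R5=0.6743, R6=1.3214
dx/dt at T (Σ net stoichiometry × rate): B=+1.1698, M=-1.7814, Y=+3.2543, Q=+2.9993
Largest |dx/dt| is |+3.2543| (Y) ≥ 0.05 → not steady.

Steady state at T: no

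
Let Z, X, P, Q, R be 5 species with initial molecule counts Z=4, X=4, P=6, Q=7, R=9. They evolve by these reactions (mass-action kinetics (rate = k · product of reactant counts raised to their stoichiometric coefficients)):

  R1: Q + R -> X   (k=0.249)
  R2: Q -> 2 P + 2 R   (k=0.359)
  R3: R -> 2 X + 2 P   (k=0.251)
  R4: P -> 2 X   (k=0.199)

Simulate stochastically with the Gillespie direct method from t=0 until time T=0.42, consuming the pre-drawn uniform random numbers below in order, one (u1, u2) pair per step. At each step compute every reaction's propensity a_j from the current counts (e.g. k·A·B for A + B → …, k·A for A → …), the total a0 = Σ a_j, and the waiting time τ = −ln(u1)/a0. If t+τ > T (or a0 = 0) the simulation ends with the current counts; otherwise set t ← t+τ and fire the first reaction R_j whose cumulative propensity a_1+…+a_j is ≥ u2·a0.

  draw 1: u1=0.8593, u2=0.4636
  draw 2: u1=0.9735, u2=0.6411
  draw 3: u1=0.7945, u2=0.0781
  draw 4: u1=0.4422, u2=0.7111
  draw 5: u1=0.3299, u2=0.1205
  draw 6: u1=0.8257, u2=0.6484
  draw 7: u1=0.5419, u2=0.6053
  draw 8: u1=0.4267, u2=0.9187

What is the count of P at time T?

P at T = 12

t=0.000: Z=4 X=4 P=6 Q=7 R=9
Draw 1: a1=15.687, a2=2.513, a3=2.259, a4=1.194, a0=21.653; τ=−ln(0.8593)/21.653=0.007 → t=0.007; u2·a0=0.4636·21.653=10.038 ≤ a1=15.687 → R1 fires; Z=4 X=5 P=6 Q=6 R=8
Draw 2: a1=11.952, a2=2.154, a3=2.008, a4=1.194, a0=17.308; τ=−ln(0.9735)/17.308=0.002 → t=0.009; u2·a0=0.6411·17.308=11.096 ≤ a1=11.952 → R1 fires; Z=4 X=6 P=6 Q=5 R=7
Draw 3: a1=8.715, a2=1.795, a3=1.757, a4=1.194, a0=13.461; τ=−ln(0.7945)/13.461=0.017 → t=0.026; u2·a0=0.0781·13.461=1.051 ≤ a1=8.715 → R1 fires; Z=4 X=7 P=6 Q=4 R=6
Draw 4: a1=5.976, a2=1.436, a3=1.506, a4=1.194, a0=10.112; τ=−ln(0.4422)/10.112=0.081 → t=0.106; u2·a0=0.7111·10.112=7.191; a1=5.976 < 7.191 ≤ a1+a2=7.412 → R2 fires; Z=4 X=7 P=8 Q=3 R=8
Draw 5: a1=5.976, a2=1.077, a3=2.008, a4=1.592, a0=10.653; τ=−ln(0.3299)/10.653=0.104 → t=0.210; u2·a0=0.1205·10.653=1.284 ≤ a1=5.976 → R1 fires; Z=4 X=8 P=8 Q=2 R=7
Draw 6: a1=3.486, a2=0.718, a3=1.757, a4=1.592, a0=7.553; τ=−ln(0.8257)/7.553=0.025 → t=0.236; u2·a0=0.6484·7.553=4.897; a1+a2=4.204 < 4.897 ≤ a1+…+a3=5.961 → R3 fires; Z=4 X=10 P=10 Q=2 R=6
Draw 7: a1=2.988, a2=0.718, a3=1.506, a4=1.990, a0=7.202; τ=−ln(0.5419)/7.202=0.085 → t=0.321; u2·a0=0.6053·7.202=4.359; a1+a2=3.706 < 4.359 ≤ a1+…+a3=5.212 → R3 fires; Z=4 X=12 P=12 Q=2 R=5
Draw 8: a1=2.490, a2=0.718, a3=1.255, a4=2.388, a0=6.851; τ=−ln(0.4267)/6.851=0.124 → t=0.445 > T=0.42: stop.
Read off P at T=0.42: 12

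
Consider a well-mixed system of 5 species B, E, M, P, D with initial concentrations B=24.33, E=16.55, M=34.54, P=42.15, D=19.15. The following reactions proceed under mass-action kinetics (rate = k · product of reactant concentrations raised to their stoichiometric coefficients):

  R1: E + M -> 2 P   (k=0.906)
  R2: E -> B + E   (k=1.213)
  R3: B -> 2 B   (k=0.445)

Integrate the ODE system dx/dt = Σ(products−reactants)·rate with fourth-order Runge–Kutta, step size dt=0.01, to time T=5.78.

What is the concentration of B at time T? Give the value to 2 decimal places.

B at T = 329.74

RK4 with dt=0.01: 578 steps to T=5.78. Trajectory (selected grid times):
t=0.00: B=24.33 E=16.55 M=34.54 P=42.15 D=19.15
t=0.64: B=33.48 E=0.00 M=17.99 P=75.25 D=19.15
t=1.28: B=44.51 E=0.00 M=17.99 P=75.25 D=19.15
t=1.93: B=59.44 E=0.00 M=17.99 P=75.25 D=19.15
t=2.57: B=79.03 E=0.00 M=17.99 P=75.25 D=19.15
t=3.21: B=105.07 E=0.00 M=17.99 P=75.25 D=19.15
t=3.85: B=139.69 E=0.00 M=17.99 P=75.25 D=19.15
t=4.50: B=186.55 E=0.00 M=17.99 P=75.25 D=19.15
t=5.14: B=248.02 E=0.00 M=17.99 P=75.25 D=19.15
t=5.78: B=329.74 E=0.00 M=17.99 P=75.25 D=19.15
Read off B at T=5.78: 329.74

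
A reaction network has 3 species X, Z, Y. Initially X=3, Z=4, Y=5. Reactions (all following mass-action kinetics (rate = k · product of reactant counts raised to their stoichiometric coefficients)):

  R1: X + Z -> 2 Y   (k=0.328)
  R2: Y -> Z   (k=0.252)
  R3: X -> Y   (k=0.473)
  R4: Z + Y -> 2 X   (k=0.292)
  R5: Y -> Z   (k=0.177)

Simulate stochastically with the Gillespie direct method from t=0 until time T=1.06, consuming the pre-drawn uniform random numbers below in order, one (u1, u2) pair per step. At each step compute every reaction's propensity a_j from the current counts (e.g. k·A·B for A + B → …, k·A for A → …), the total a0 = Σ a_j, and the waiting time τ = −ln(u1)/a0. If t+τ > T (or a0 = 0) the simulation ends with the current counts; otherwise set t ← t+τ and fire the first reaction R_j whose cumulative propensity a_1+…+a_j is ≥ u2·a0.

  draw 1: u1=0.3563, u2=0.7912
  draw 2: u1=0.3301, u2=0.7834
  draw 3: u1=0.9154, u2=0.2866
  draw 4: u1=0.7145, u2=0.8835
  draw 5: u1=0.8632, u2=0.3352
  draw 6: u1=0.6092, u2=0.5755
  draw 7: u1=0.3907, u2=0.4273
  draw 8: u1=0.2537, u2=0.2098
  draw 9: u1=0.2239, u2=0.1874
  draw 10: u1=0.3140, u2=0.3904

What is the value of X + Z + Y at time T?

Check how each reaction changes W = X + Z + Y (weight of products minus weight of reactants):
R1: X + Z -> 2 Y: (1·2) − (1·1 + 1·1) = 2 − 2 = 0
R2: Y -> Z: (1·1) − (1·1) = 1 − 1 = 0
R3: X -> Y: (1·1) − (1·1) = 1 − 1 = 0
R4: Z + Y -> 2 X: (1·2) − (1·1 + 1·1) = 2 − 2 = 0
R5: Y -> Z: (1·1) − (1·1) = 1 − 1 = 0
Every reaction leaves W unchanged, so W is conserved and no simulation is needed: W(T) = W(0) = 3 + 4 + 5 = 12

Value at T = 12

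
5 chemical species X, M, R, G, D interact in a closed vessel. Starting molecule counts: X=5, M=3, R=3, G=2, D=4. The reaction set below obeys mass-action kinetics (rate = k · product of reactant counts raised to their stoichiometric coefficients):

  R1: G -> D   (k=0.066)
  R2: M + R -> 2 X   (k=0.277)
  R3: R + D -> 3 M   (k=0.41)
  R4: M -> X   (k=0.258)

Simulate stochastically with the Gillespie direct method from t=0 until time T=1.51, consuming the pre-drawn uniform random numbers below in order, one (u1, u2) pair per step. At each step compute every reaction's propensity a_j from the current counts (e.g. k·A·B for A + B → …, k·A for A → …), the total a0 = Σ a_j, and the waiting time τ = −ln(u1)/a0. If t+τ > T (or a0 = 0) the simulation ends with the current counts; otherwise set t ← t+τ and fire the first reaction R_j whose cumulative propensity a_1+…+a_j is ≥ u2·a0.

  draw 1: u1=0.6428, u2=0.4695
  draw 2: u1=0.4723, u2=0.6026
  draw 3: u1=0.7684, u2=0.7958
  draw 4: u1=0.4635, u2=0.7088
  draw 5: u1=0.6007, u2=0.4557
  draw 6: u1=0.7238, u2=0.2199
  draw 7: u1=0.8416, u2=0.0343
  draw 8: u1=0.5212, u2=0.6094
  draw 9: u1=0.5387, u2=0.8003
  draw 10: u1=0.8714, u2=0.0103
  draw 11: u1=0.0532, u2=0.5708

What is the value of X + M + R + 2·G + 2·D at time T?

Value at T = 23

Check how each reaction changes W = X + M + R + 2·G + 2·D (weight of products minus weight of reactants):
R1: G -> D: (2·1) − (2·1) = 2 − 2 = 0
R2: M + R -> 2 X: (1·2) − (1·1 + 1·1) = 2 − 2 = 0
R3: R + D -> 3 M: (1·3) − (1·1 + 2·1) = 3 − 3 = 0
R4: M -> X: (1·1) − (1·1) = 1 − 1 = 0
Every reaction leaves W unchanged, so W is conserved and no simulation is needed: W(T) = W(0) = 5 + 3 + 3 + 2·2 + 2·4 = 23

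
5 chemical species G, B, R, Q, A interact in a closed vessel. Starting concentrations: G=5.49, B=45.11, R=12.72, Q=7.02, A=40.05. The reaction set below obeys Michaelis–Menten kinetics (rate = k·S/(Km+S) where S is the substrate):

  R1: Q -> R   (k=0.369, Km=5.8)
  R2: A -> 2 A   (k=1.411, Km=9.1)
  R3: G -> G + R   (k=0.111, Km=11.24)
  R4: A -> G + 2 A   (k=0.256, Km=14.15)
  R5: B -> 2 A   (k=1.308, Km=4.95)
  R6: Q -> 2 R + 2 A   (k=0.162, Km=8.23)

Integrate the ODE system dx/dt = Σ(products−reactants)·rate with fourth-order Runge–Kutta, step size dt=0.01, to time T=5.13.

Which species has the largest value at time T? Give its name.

Dominant species at T: A

RK4 with dt=0.01: 513 steps to T=5.13. Trajectory (selected grid times):
t=0.00: G=5.49 B=45.11 R=12.72 Q=7.02 A=40.05
t=0.57: G=5.60 B=44.44 R=12.94 Q=6.86 A=42.24
t=1.14: G=5.71 B=43.77 R=13.16 Q=6.71 A=44.44
t=1.71: G=5.82 B=43.10 R=13.37 Q=6.55 A=46.65
t=2.28: G=5.93 B=42.43 R=13.59 Q=6.40 A=48.85
t=2.85: G=6.05 B=41.76 R=13.80 Q=6.25 A=51.06
t=3.42: G=6.16 B=41.10 R=14.01 Q=6.11 A=53.27
t=3.99: G=6.28 B=40.43 R=14.22 Q=5.96 A=55.48
t=4.56: G=6.39 B=39.77 R=14.42 Q=5.81 A=57.70
t=5.13: G=6.51 B=39.11 R=14.63 Q=5.67 A=59.91
At T=5.13: G=6.51 B=39.11 R=14.63 Q=5.67 A=59.91; the largest is A.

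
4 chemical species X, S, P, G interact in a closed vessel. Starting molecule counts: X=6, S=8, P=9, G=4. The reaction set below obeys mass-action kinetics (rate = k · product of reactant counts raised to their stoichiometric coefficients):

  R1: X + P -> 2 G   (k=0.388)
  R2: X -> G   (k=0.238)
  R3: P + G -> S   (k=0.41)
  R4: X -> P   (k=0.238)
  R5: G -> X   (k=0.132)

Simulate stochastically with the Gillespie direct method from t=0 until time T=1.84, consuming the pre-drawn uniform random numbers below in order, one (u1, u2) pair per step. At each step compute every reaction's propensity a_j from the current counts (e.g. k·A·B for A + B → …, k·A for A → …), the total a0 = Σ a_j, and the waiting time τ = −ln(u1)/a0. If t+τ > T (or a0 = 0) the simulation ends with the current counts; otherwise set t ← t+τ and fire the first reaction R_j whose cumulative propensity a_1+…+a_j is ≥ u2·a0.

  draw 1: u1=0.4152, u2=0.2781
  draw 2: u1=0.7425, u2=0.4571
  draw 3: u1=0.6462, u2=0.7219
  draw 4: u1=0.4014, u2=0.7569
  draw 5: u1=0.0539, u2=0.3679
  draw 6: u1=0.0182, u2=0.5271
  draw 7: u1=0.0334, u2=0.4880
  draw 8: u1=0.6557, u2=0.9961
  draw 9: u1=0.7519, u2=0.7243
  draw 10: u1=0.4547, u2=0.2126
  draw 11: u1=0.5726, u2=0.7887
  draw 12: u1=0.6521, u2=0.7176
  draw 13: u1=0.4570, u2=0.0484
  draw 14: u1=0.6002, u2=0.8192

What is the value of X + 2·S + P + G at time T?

Value at T = 35

Check how each reaction changes W = X + 2·S + P + G (weight of products minus weight of reactants):
R1: X + P -> 2 G: (1·2) − (1·1 + 1·1) = 2 − 2 = 0
R2: X -> G: (1·1) − (1·1) = 1 − 1 = 0
R3: P + G -> S: (2·1) − (1·1 + 1·1) = 2 − 2 = 0
R4: X -> P: (1·1) − (1·1) = 1 − 1 = 0
R5: G -> X: (1·1) − (1·1) = 1 − 1 = 0
Every reaction leaves W unchanged, so W is conserved and no simulation is needed: W(T) = W(0) = 6 + 2·8 + 9 + 4 = 35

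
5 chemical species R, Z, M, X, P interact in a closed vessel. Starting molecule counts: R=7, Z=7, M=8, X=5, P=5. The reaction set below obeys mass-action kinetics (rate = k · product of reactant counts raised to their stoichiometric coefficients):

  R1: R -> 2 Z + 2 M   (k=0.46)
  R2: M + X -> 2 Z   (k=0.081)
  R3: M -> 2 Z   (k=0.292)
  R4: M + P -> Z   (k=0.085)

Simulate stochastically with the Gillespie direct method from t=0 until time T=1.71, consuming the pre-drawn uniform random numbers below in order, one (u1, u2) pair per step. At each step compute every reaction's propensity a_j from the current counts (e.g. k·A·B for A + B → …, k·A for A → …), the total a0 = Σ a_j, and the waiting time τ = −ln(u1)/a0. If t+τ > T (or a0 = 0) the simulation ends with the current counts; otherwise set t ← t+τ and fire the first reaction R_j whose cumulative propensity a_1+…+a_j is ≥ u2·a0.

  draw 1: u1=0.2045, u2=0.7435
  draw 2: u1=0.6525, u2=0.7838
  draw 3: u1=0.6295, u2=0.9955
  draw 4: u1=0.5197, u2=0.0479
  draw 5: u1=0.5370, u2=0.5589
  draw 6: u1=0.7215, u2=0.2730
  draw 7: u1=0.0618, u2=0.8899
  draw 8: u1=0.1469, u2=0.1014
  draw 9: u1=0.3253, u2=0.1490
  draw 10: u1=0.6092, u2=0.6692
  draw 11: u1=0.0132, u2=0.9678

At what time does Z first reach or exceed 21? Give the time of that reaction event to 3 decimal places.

t=0.000: R=7 Z=7 M=8 X=5 P=5
Draw 1: a1=3.220, a2=3.240, a3=2.336, a4=3.400, a0=12.196; τ=−ln(0.2045)/12.196=0.130 → t=0.130; u2·a0=0.7435·12.196=9.068; a1+…+a3=8.796 < 9.068 ≤ a1+…+a4=12.196 → R4 fires; R=7 Z=8 M=7 X=5 P=4
Draw 2: a1=3.220, a2=2.835, a3=2.044, a4=2.380, a0=10.479; τ=−ln(0.6525)/10.479=0.041 → t=0.171; u2·a0=0.7838·10.479=8.213; a1+…+a3=8.099 < 8.213 ≤ a1+…+a4=10.479 → R4 fires; R=7 Z=9 M=6 X=5 P=3
Draw 3: a1=3.220, a2=2.430, a3=1.752, a4=1.530, a0=8.932; τ=−ln(0.6295)/8.932=0.052 → t=0.223; u2·a0=0.9955·8.932=8.892; a1+…+a3=7.402 < 8.892 ≤ a1+…+a4=8.932 → R4 fires; R=7 Z=10 M=5 X=5 P=2
Draw 4: a1=3.220, a2=2.025, a3=1.460, a4=0.850, a0=7.555; τ=−ln(0.5197)/7.555=0.087 → t=0.309; u2·a0=0.0479·7.555=0.362 ≤ a1=3.220 → R1 fires; R=6 Z=12 M=7 X=5 P=2
Draw 5: a1=2.760, a2=2.835, a3=2.044, a4=1.190, a0=8.829; τ=−ln(0.5370)/8.829=0.070 → t=0.380; u2·a0=0.5589·8.829=4.935; a1=2.760 < 4.935 ≤ a1+a2=5.595 → R2 fires; R=6 Z=14 M=6 X=4 P=2
Draw 6: a1=2.760, a2=1.944, a3=1.752, a4=1.020, a0=7.476; τ=−ln(0.7215)/7.476=0.044 → t=0.423; u2·a0=0.2730·7.476=2.041 ≤ a1=2.760 → R1 fires; R=5 Z=16 M=8 X=4 P=2
Draw 7: a1=2.300, a2=2.592, a3=2.336, a4=1.360, a0=8.588; τ=−ln(0.0618)/8.588=0.324 → t=0.748; u2·a0=0.8899·8.588=7.642; a1+…+a3=7.228 < 7.642 ≤ a1+…+a4=8.588 → R4 fires; R=5 Z=17 M=7 X=4 P=1
Draw 8: a1=2.300, a2=2.268, a3=2.044, a4=0.595, a0=7.207; τ=−ln(0.1469)/7.207=0.266 → t=1.014; u2·a0=0.1014·7.207=0.731 ≤ a1=2.300 → R1 fires; R=4 Z=19 M=9 X=4 P=1
Draw 9: a1=1.840, a2=2.916, a3=2.628, a4=0.765, a0=8.149; τ=−ln(0.3253)/8.149=0.138 → t=1.152; u2·a0=0.1490·8.149=1.214 ≤ a1=1.840 → R1 fires; R=3 Z=21 M=11 X=4 P=1
Draw 10: a1=1.380, a2=3.564, a3=3.212, a4=0.935, a0=9.091; τ=−ln(0.6092)/9.091=0.055 → t=1.206; u2·a0=0.6692·9.091=6.084; a1+a2=4.944 < 6.084 ≤ a1+…+a3=8.156 → R3 fires; R=3 Z=23 M=10 X=4 P=1
Draw 11: a1=1.380, a2=3.240, a3=2.920, a4=0.850, a0=8.390; τ=−ln(0.0132)/8.390=0.516 → t=1.722 > T=1.71: stop.
Z first becomes ≥ 21 when it reaches 21 at the event at t=1.152.

Threshold first reached at t = 1.152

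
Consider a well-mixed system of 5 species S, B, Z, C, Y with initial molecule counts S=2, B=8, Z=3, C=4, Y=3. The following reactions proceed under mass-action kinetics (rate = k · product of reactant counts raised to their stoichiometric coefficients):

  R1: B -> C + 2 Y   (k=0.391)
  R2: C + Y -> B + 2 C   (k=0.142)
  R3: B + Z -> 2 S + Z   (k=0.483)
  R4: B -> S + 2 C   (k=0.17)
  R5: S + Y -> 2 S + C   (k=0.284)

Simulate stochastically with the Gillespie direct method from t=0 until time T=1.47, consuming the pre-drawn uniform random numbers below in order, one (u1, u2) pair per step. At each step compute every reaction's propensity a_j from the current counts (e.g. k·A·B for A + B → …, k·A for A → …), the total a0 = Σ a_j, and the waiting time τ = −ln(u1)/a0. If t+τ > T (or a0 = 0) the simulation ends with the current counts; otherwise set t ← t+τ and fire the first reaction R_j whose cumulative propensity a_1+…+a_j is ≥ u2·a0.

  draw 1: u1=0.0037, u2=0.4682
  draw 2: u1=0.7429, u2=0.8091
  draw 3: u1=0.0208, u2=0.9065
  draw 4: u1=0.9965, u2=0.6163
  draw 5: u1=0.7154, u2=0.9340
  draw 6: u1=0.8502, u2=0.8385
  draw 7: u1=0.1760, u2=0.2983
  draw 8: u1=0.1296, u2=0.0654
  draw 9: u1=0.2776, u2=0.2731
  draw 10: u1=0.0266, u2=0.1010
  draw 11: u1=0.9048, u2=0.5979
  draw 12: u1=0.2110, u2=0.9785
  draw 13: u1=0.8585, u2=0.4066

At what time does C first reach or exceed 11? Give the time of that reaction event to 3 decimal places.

Threshold first reached at t = 1.294

t=0.000: S=2 B=8 Z=3 C=4 Y=3
Draw 1: a1=3.128, a2=1.704, a3=11.592, a4=1.360, a5=1.704, a0=19.488; τ=−ln(0.0037)/19.488=0.287 → t=0.287; u2·a0=0.4682·19.488=9.124; a1+a2=4.832 < 9.124 ≤ a1+…+a3=16.424 → R3 fires; S=4 B=7 Z=3 C=4 Y=3
Draw 2: a1=2.737, a2=1.704, a3=10.143, a4=1.190, a5=3.408, a0=19.182; τ=−ln(0.7429)/19.182=0.015 → t=0.303; u2·a0=0.8091·19.182=15.520; a1+…+a3=14.584 < 15.520 ≤ a1+…+a4=15.774 → R4 fires; S=5 B=6 Z=3 C=6 Y=3
Draw 3: a1=2.346, a2=2.556, a3=8.694, a4=1.020, a5=4.260, a0=18.876; τ=−ln(0.0208)/18.876=0.205 → t=0.508; u2·a0=0.9065·18.876=17.111; a1+…+a4=14.616 < 17.111 ≤ a1+…+a5=18.876 → R5 fires; S=6 B=6 Z=3 C=7 Y=2
Draw 4: a1=2.346, a2=1.988, a3=8.694, a4=1.020, a5=3.408, a0=17.456; τ=−ln(0.9965)/17.456=0.000 → t=0.508; u2·a0=0.6163·17.456=10.758; a1+a2=4.334 < 10.758 ≤ a1+…+a3=13.028 → R3 fires; S=8 B=5 Z=3 C=7 Y=2
Draw 5: a1=1.955, a2=1.988, a3=7.245, a4=0.850, a5=4.544, a0=16.582; τ=−ln(0.7154)/16.582=0.020 → t=0.528; u2·a0=0.9340·16.582=15.488; a1+…+a4=12.038 < 15.488 ≤ a1+…+a5=16.582 → R5 fires; S=9 B=5 Z=3 C=8 Y=1
Draw 6: a1=1.955, a2=1.136, a3=7.245, a4=0.850, a5=2.556, a0=13.742; τ=−ln(0.8502)/13.742=0.012 → t=0.540; u2·a0=0.8385·13.742=11.523; a1+…+a4=11.186 < 11.523 ≤ a1+…+a5=13.742 → R5 fires; S=10 B=5 Z=3 C=9 Y=0
Draw 7: a1=1.955, a2=0.000, a3=7.245, a4=0.850, a5=0.000, a0=10.050; τ=−ln(0.1760)/10.050=0.173 → t=0.713; u2·a0=0.2983·10.050=2.998; a1+a2=1.955 < 2.998 ≤ a1+…+a3=9.200 → R3 fires; S=12 B=4 Z=3 C=9 Y=0
Draw 8: a1=1.564, a2=0.000, a3=5.796, a4=0.680, a5=0.000, a0=8.040; τ=−ln(0.1296)/8.040=0.254 → t=0.967; u2·a0=0.0654·8.040=0.526 ≤ a1=1.564 → R1 fires; S=12 B=3 Z=3 C=10 Y=2
Draw 9: a1=1.173, a2=2.840, a3=4.347, a4=0.510, a5=6.816, a0=15.686; τ=−ln(0.2776)/15.686=0.082 → t=1.049; u2·a0=0.2731·15.686=4.284; a1+a2=4.013 < 4.284 ≤ a1+…+a3=8.360 → R3 fires; S=14 B=2 Z=3 C=10 Y=2
Draw 10: a1=0.782, a2=2.840, a3=2.898, a4=0.340, a5=7.952, a0=14.812; τ=−ln(0.0266)/14.812=0.245 → t=1.294; u2·a0=0.1010·14.812=1.496; a1=0.782 < 1.496 ≤ a1+a2=3.622 → R2 fires; S=14 B=3 Z=3 C=11 Y=1
Draw 11: a1=1.173, a2=1.562, a3=4.347, a4=0.510, a5=3.976, a0=11.568; τ=−ln(0.9048)/11.568=0.009 → t=1.302; u2·a0=0.5979·11.568=6.917; a1+a2=2.735 < 6.917 ≤ a1+…+a3=7.082 → R3 fires; S=16 B=2 Z=3 C=11 Y=1
Draw 12: a1=0.782, a2=1.562, a3=2.898, a4=0.340, a5=4.544, a0=10.126; τ=−ln(0.2110)/10.126=0.154 → t=1.456; u2·a0=0.9785·10.126=9.908; a1+…+a4=5.582 < 9.908 ≤ a1+…+a5=10.126 → R5 fires; S=17 B=2 Z=3 C=12 Y=0
Draw 13: a1=0.782, a2=0.000, a3=2.898, a4=0.340, a5=0.000, a0=4.020; τ=−ln(0.8585)/4.020=0.038 → t=1.494 > T=1.47: stop.
C first becomes ≥ 11 when it reaches 11 at the event at t=1.294.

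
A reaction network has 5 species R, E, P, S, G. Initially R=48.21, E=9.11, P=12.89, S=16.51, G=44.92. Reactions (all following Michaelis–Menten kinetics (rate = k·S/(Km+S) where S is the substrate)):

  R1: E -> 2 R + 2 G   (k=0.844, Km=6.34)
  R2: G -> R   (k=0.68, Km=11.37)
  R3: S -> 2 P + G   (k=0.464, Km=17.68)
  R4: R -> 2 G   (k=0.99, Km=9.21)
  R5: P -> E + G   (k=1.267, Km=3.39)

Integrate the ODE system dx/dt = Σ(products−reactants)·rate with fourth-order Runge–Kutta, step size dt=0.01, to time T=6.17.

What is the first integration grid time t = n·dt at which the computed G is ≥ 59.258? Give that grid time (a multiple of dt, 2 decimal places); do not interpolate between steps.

Threshold first reached at t = 4.28

RK4 with dt=0.01: 617 steps to T=6.17. Trajectory (selected grid times):
t=0.00: R=48.21 E=9.11 P=12.89 S=16.51 G=44.92
t=0.69: R=48.70 E=9.45 P=12.51 S=16.36 G=47.23
t=1.37: R=49.20 E=9.78 P=12.14 S=16.20 G=49.51
t=2.06: R=49.72 E=10.11 P=11.76 S=16.05 G=51.82
t=2.74: R=50.24 E=10.42 P=11.39 S=15.90 G=54.10
t=3.43: R=50.78 E=10.73 P=11.02 S=15.75 G=56.42
t=4.11: R=51.32 E=11.02 P=10.66 S=15.60 G=58.70
t=4.27: R=51.45 E=11.09 P=10.58 S=15.57 G=59.24
t=4.28: R=51.46 E=11.09 P=10.58 S=15.57 G=59.27
t=4.80: R=51.88 E=11.31 P=10.30 S=15.45 G=61.02
t=5.48: R=52.44 E=11.59 P=9.95 S=15.31 G=63.31
t=6.17: R=53.01 E=11.86 P=9.60 S=15.16 G=65.62
G(4.27)=59.240 < 59.258 but G(4.28)=59.274 ≥ 59.258, so the first grid time is t=4.28.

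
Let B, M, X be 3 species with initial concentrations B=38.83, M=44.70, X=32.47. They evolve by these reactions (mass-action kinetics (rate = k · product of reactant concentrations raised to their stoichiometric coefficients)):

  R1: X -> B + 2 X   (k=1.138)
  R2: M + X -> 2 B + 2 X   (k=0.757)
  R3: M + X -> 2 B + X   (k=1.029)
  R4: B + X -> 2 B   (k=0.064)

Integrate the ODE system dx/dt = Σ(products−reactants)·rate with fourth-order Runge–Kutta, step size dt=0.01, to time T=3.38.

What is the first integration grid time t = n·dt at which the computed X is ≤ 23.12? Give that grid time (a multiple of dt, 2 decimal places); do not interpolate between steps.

Threshold first reached at t = 0.11

RK4 with dt=0.01: 338 steps to T=3.38. Trajectory (selected grid times):
t=0.00: B=38.83 M=44.70 X=32.47
t=0.10: B=162.45 M=0.07 X=25.30
t=0.11: B=165.31 M=0.04 X=23.05
t=0.38: B=191.99 M=0.00 X=1.30
t=0.75: B=193.53 M=0.00 X=0.02
t=1.13: B=193.56 M=0.00 X=0.00
t=1.50: B=193.56 M=0.00 X=0.00
t=1.88: B=193.56 M=0.00 X=0.00
t=2.25: B=193.56 M=0.00 X=0.00
t=2.63: B=193.56 M=0.00 X=0.00
t=3.00: B=193.56 M=0.00 X=0.00
t=3.38: B=193.56 M=0.00 X=0.00
X(0.10)=25.301 > 23.12 but X(0.11)=23.052 ≤ 23.12, so the first grid time is t=0.11.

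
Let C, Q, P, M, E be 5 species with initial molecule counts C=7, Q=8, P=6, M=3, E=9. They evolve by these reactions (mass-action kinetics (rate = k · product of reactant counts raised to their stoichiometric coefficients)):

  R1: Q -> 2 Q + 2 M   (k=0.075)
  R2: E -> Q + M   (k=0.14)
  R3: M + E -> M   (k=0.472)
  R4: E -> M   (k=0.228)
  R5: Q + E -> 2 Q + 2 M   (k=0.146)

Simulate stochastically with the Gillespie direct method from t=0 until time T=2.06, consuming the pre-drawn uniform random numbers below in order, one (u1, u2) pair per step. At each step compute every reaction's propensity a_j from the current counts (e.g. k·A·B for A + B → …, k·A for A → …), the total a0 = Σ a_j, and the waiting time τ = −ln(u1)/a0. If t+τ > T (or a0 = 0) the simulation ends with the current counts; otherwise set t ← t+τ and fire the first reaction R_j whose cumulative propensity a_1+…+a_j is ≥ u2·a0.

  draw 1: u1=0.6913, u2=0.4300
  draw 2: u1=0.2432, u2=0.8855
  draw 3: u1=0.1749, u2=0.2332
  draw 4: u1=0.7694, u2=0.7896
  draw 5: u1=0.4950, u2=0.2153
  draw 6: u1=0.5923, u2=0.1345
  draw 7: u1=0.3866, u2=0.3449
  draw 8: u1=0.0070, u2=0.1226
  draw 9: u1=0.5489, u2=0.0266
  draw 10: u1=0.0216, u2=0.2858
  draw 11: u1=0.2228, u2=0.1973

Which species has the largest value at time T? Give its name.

Dominant species at T: Q

t=0.000: C=7 Q=8 P=6 M=3 E=9
Draw 1: a1=0.600, a2=1.260, a3=12.744, a4=2.052, a5=10.512, a0=27.168; τ=−ln(0.6913)/27.168=0.014 → t=0.014; u2·a0=0.4300·27.168=11.682; a1+a2=1.860 < 11.682 ≤ a1+…+a3=14.604 → R3 fires; C=7 Q=8 P=6 M=3 E=8
Draw 2: a1=0.600, a2=1.120, a3=11.328, a4=1.824, a5=9.344, a0=24.216; τ=−ln(0.2432)/24.216=0.058 → t=0.072; u2·a0=0.8855·24.216=21.443; a1+…+a4=14.872 < 21.443 ≤ a1+…+a5=24.216 → R5 fires; C=7 Q=9 P=6 M=5 E=7
Draw 3: a1=0.675, a2=0.980, a3=16.520, a4=1.596, a5=9.198, a0=28.969; τ=−ln(0.1749)/28.969=0.060 → t=0.132; u2·a0=0.2332·28.969=6.756; a1+a2=1.655 < 6.756 ≤ a1+…+a3=18.175 → R3 fires; C=7 Q=9 P=6 M=5 E=6
Draw 4: a1=0.675, a2=0.840, a3=14.160, a4=1.368, a5=7.884, a0=24.927; τ=−ln(0.7694)/24.927=0.011 → t=0.143; u2·a0=0.7896·24.927=19.682; a1+…+a4=17.043 < 19.682 ≤ a1+…+a5=24.927 → R5 fires; C=7 Q=10 P=6 M=7 E=5
Draw 5: a1=0.750, a2=0.700, a3=16.520, a4=1.140, a5=7.300, a0=26.410; τ=−ln(0.4950)/26.410=0.027 → t=0.169; u2·a0=0.2153·26.410=5.686; a1+a2=1.450 < 5.686 ≤ a1+…+a3=17.970 → R3 fires; C=7 Q=10 P=6 M=7 E=4
Draw 6: a1=0.750, a2=0.560, a3=13.216, a4=0.912, a5=5.840, a0=21.278; τ=−ln(0.5923)/21.278=0.025 → t=0.194; u2·a0=0.1345·21.278=2.862; a1+a2=1.310 < 2.862 ≤ a1+…+a3=14.526 → R3 fires; C=7 Q=10 P=6 M=7 E=3
Draw 7: a1=0.750, a2=0.420, a3=9.912, a4=0.684, a5=4.380, a0=16.146; τ=−ln(0.3866)/16.146=0.059 → t=0.253; u2·a0=0.3449·16.146=5.569; a1+a2=1.170 < 5.569 ≤ a1+…+a3=11.082 → R3 fires; C=7 Q=10 P=6 M=7 E=2
Draw 8: a1=0.750, a2=0.280, a3=6.608, a4=0.456, a5=2.920, a0=11.014; τ=−ln(0.0070)/11.014=0.451 → t=0.703; u2·a0=0.1226·11.014=1.350; a1+a2=1.030 < 1.350 ≤ a1+…+a3=7.638 → R3 fires; C=7 Q=10 P=6 M=7 E=1
Draw 9: a1=0.750, a2=0.140, a3=3.304, a4=0.228, a5=1.460, a0=5.882; τ=−ln(0.5489)/5.882=0.102 → t=0.805; u2·a0=0.0266·5.882=0.156 ≤ a1=0.750 → R1 fires; C=7 Q=11 P=6 M=9 E=1
Draw 10: a1=0.825, a2=0.140, a3=4.248, a4=0.228, a5=1.606, a0=7.047; τ=−ln(0.0216)/7.047=0.544 → t=1.349; u2·a0=0.2858·7.047=2.014; a1+a2=0.965 < 2.014 ≤ a1+…+a3=5.213 → R3 fires; C=7 Q=11 P=6 M=9 E=0
Draw 11: a1=0.825, a2=0.000, a3=0.000, a4=0.000, a5=0.000, a0=0.825; τ=−ln(0.2228)/0.825=1.820 → t=3.169 > T=2.06: stop.
At T=2.06: C=7 Q=11 P=6 M=9 E=0; the largest is Q.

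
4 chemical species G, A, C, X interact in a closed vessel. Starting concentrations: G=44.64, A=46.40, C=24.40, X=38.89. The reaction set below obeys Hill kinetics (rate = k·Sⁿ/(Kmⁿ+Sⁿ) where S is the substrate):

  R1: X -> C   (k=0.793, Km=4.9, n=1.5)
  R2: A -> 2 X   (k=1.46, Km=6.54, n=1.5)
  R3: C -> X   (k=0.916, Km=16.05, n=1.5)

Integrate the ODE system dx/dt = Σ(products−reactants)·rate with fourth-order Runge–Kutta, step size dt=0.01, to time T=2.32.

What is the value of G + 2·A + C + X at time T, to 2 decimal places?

Check how each reaction changes W = G + 2·A + C + X (weight of products minus weight of reactants):
R1: X -> C: (1·1) − (1·1) = 1 − 1 = 0
R2: A -> 2 X: (1·2) − (2·1) = 2 − 2 = 0
R3: C -> X: (1·1) − (1·1) = 1 − 1 = 0
Every reaction leaves W unchanged, so W is conserved and no simulation is needed: W(T) = W(0) = 44.64 + 2·46.40 + 24.40 + 38.89 = 200.73

Value at T = 200.73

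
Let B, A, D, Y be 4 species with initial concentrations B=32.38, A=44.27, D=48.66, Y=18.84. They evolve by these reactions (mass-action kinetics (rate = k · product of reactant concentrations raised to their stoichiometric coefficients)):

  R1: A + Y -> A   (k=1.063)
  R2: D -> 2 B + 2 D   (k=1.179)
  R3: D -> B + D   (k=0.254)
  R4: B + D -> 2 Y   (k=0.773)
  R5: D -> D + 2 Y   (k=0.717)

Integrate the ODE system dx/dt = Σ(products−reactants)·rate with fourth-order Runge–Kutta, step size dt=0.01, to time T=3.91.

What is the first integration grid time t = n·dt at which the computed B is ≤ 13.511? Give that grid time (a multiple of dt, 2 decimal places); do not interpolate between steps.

Threshold first reached at t = 0.04

RK4 with dt=0.01: 391 steps to T=3.91. Trajectory (selected grid times):
t=0.00: B=32.38 A=44.27 D=48.66 Y=18.84
t=0.03: B=15.53 A=44.27 D=30.20 Y=23.81
t=0.04: B=13.11 A=44.27 D=27.37 Y=20.20
t=0.43: B=3.50 A=44.27 D=9.63 Y=1.46
t=0.87: B=3.39 A=44.27 D=5.05 Y=0.74
t=1.30: B=3.38 A=44.27 D=2.72 Y=0.40
t=1.74: B=3.38 A=44.27 D=1.45 Y=0.21
t=2.17: B=3.38 A=44.27 D=0.78 Y=0.11
t=2.61: B=3.38 A=44.27 D=0.42 Y=0.06
t=3.04: B=3.38 A=44.27 D=0.22 Y=0.03
t=3.48: B=3.38 A=44.27 D=0.12 Y=0.02
t=3.91: B=3.38 A=44.27 D=0.06 Y=0.01
B(0.03)=15.533 > 13.511 but B(0.04)=13.113 ≤ 13.511, so the first grid time is t=0.04.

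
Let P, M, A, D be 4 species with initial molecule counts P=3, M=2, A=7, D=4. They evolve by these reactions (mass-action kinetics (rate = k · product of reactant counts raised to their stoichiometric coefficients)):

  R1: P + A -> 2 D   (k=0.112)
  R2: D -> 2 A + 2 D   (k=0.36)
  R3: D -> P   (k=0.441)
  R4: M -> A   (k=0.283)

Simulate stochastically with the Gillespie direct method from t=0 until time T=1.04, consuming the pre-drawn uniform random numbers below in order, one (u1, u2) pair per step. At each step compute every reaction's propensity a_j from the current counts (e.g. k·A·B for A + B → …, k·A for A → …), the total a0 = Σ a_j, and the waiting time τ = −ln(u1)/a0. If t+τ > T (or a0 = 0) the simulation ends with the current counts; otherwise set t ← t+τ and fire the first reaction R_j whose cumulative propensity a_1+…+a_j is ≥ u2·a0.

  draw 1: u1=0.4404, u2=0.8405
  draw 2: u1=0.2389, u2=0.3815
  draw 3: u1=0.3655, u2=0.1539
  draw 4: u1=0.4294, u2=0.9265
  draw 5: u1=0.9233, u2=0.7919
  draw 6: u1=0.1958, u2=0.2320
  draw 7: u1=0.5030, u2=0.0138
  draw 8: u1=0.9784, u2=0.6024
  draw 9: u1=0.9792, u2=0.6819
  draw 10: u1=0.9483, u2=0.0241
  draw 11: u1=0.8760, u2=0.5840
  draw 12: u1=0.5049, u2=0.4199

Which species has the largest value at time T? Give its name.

Dominant species at T: D

t=0.000: P=3 M=2 A=7 D=4
Draw 1: a1=2.352, a2=1.440, a3=1.764, a4=0.566, a0=6.122; τ=−ln(0.4404)/6.122=0.134 → t=0.134; u2·a0=0.8405·6.122=5.146; a1+a2=3.792 < 5.146 ≤ a1+…+a3=5.556 → R3 fires; P=4 M=2 A=7 D=3
Draw 2: a1=3.136, a2=1.080, a3=1.323, a4=0.566, a0=6.105; τ=−ln(0.2389)/6.105=0.235 → t=0.368; u2·a0=0.3815·6.105=2.329 ≤ a1=3.136 → R1 fires; P=3 M=2 A=6 D=5
Draw 3: a1=2.016, a2=1.800, a3=2.205, a4=0.566, a0=6.587; τ=−ln(0.3655)/6.587=0.153 → t=0.521; u2·a0=0.1539·6.587=1.014 ≤ a1=2.016 → R1 fires; P=2 M=2 A=5 D=7
Draw 4: a1=1.120, a2=2.520, a3=3.087, a4=0.566, a0=7.293; τ=−ln(0.4294)/7.293=0.116 → t=0.637; u2·a0=0.9265·7.293=6.757; a1+…+a3=6.727 < 6.757 ≤ a1+…+a4=7.293 → R4 fires; P=2 M=1 A=6 D=7
Draw 5: a1=1.344, a2=2.520, a3=3.087, a4=0.283, a0=7.234; τ=−ln(0.9233)/7.234=0.011 → t=0.648; u2·a0=0.7919·7.234=5.729; a1+a2=3.864 < 5.729 ≤ a1+…+a3=6.951 → R3 fires; P=3 M=1 A=6 D=6
Draw 6: a1=2.016, a2=2.160, a3=2.646, a4=0.283, a0=7.105; τ=−ln(0.1958)/7.105=0.230 → t=0.878; u2·a0=0.2320·7.105=1.648 ≤ a1=2.016 → R1 fires; P=2 M=1 A=5 D=8
Draw 7: a1=1.120, a2=2.880, a3=3.528, a4=0.283, a0=7.811; τ=−ln(0.5030)/7.811=0.088 → t=0.966; u2·a0=0.0138·7.811=0.108 ≤ a1=1.120 → R1 fires; P=1 M=1 A=4 D=10
Draw 8: a1=0.448, a2=3.600, a3=4.410, a4=0.283, a0=8.741; τ=−ln(0.9784)/8.741=0.002 → t=0.968; u2·a0=0.6024·8.741=5.266; a1+a2=4.048 < 5.266 ≤ a1+…+a3=8.458 → R3 fires; P=2 M=1 A=4 D=9
Draw 9: a1=0.896, a2=3.240, a3=3.969, a4=0.283, a0=8.388; τ=−ln(0.9792)/8.388=0.003 → t=0.971; u2·a0=0.6819·8.388=5.720; a1+a2=4.136 < 5.720 ≤ a1+…+a3=8.105 → R3 fires; P=3 M=1 A=4 D=8
Draw 10: a1=1.344, a2=2.880, a3=3.528, a4=0.283, a0=8.035; τ=−ln(0.9483)/8.035=0.007 → t=0.977; u2·a0=0.0241·8.035=0.194 ≤ a1=1.344 → R1 fires; P=2 M=1 A=3 D=10
Draw 11: a1=0.672, a2=3.600, a3=4.410, a4=0.283, a0=8.965; τ=−ln(0.8760)/8.965=0.015 → t=0.992; u2·a0=0.5840·8.965=5.236; a1+a2=4.272 < 5.236 ≤ a1+…+a3=8.682 → R3 fires; P=3 M=1 A=3 D=9
Draw 12: a1=1.008, a2=3.240, a3=3.969, a4=0.283, a0=8.500; τ=−ln(0.5049)/8.500=0.080 → t=1.072 > T=1.04: stop.
At T=1.04: P=3 M=1 A=3 D=9; the largest is D.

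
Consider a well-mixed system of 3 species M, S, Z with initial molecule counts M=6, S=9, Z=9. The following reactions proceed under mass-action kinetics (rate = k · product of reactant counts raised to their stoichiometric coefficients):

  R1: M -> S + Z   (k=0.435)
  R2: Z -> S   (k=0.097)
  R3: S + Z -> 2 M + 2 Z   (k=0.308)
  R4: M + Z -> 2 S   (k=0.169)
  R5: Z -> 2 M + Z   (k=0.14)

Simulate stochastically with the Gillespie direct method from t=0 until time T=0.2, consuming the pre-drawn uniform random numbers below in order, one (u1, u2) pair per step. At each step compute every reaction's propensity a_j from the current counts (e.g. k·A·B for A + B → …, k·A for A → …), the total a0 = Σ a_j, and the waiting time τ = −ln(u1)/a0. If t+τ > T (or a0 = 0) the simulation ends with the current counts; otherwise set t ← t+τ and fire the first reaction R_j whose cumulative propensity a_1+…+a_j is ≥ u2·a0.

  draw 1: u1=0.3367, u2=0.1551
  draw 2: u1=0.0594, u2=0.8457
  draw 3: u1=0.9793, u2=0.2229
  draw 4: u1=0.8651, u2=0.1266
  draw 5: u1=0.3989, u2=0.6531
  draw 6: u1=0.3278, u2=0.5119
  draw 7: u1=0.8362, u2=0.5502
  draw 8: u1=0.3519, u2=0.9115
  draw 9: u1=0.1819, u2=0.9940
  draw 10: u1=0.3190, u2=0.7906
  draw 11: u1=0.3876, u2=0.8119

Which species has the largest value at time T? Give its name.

Dominant species at T: M

t=0.000: M=6 S=9 Z=9
Draw 1: a1=2.610, a2=0.873, a3=24.948, a4=9.126, a5=1.260, a0=38.817; τ=−ln(0.3367)/38.817=0.028 → t=0.028; u2·a0=0.1551·38.817=6.021; a1+a2=3.483 < 6.021 ≤ a1+…+a3=28.431 → R3 fires; M=8 S=8 Z=10
Draw 2: a1=3.480, a2=0.970, a3=24.640, a4=13.520, a5=1.400, a0=44.010; τ=−ln(0.0594)/44.010=0.064 → t=0.092; u2·a0=0.8457·44.010=37.219; a1+…+a3=29.090 < 37.219 ≤ a1+…+a4=42.610 → R4 fires; M=7 S=10 Z=9
Draw 3: a1=3.045, a2=0.873, a3=27.720, a4=10.647, a5=1.260, a0=43.545; τ=−ln(0.9793)/43.545=0.000 → t=0.093; u2·a0=0.2229·43.545=9.706; a1+a2=3.918 < 9.706 ≤ a1+…+a3=31.638 → R3 fires; M=9 S=9 Z=10
Draw 4: a1=3.915, a2=0.970, a3=27.720, a4=15.210, a5=1.400, a0=49.215; τ=−ln(0.8651)/49.215=0.003 → t=0.096; u2·a0=0.1266·49.215=6.231; a1+a2=4.885 < 6.231 ≤ a1+…+a3=32.605 → R3 fires; M=11 S=8 Z=11
Draw 5: a1=4.785, a2=1.067, a3=27.104, a4=20.449, a5=1.540, a0=54.945; τ=−ln(0.3989)/54.945=0.017 → t=0.112; u2·a0=0.6531·54.945=35.885; a1+…+a3=32.956 < 35.885 ≤ a1+…+a4=53.405 → R4 fires; M=10 S=10 Z=10
Draw 6: a1=4.350, a2=0.970, a3=30.800, a4=16.900, a5=1.400, a0=54.420; τ=−ln(0.3278)/54.420=0.020 → t=0.133; u2·a0=0.5119·54.420=27.858; a1+a2=5.320 < 27.858 ≤ a1+…+a3=36.120 → R3 fires; M=12 S=9 Z=11
Draw 7: a1=5.220, a2=1.067, a3=30.492, a4=22.308, a5=1.540, a0=60.627; τ=−ln(0.8362)/60.627=0.003 → t=0.136; u2·a0=0.5502·60.627=33.357; a1+a2=6.287 < 33.357 ≤ a1+…+a3=36.779 → R3 fires; M=14 S=8 Z=12
Draw 8: a1=6.090, a2=1.164, a3=29.568, a4=28.392, a5=1.680, a0=66.894; τ=−ln(0.3519)/66.894=0.016 → t=0.151; u2·a0=0.9115·66.894=60.974; a1+…+a3=36.822 < 60.974 ≤ a1+…+a4=65.214 → R4 fires; M=13 S=10 Z=11
Draw 9: a1=5.655, a2=1.067, a3=33.880, a4=24.167, a5=1.540, a0=66.309; τ=−ln(0.1819)/66.309=0.026 → t=0.177; u2·a0=0.9940·66.309=65.911; a1+…+a4=64.769 < 65.911 ≤ a1+…+a5=66.309 → R5 fires; M=15 S=10 Z=11
Draw 10: a1=6.525, a2=1.067, a3=33.880, a4=27.885, a5=1.540, a0=70.897; τ=−ln(0.3190)/70.897=0.016 → t=0.193; u2·a0=0.7906·70.897=56.051; a1+…+a3=41.472 < 56.051 ≤ a1+…+a4=69.357 → R4 fires; M=14 S=12 Z=10
Draw 11: a1=6.090, a2=0.970, a3=36.960, a4=23.660, a5=1.400, a0=69.080; τ=−ln(0.3876)/69.080=0.014 → t=0.207 > T=0.2: stop.
At T=0.2: M=14 S=12 Z=10; the largest is M.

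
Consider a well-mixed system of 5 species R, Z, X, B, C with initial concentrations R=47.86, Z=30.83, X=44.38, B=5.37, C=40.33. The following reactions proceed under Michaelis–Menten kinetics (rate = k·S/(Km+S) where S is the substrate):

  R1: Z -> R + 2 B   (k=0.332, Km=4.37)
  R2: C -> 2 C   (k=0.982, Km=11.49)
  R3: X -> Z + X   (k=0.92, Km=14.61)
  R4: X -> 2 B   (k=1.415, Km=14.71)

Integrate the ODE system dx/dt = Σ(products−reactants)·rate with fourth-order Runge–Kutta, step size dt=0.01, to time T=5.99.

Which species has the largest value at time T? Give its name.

RK4 with dt=0.01: 599 steps to T=5.99. Trajectory (selected grid times):
t=0.00: R=47.86 Z=30.83 X=44.38 B=5.37 C=40.33
t=0.67: R=48.05 Z=31.10 X=43.67 B=7.18 C=40.84
t=1.33: R=48.25 Z=31.36 X=42.97 B=8.96 C=41.35
t=2.00: R=48.44 Z=31.62 X=42.27 B=10.76 C=41.86
t=2.66: R=48.64 Z=31.88 X=41.58 B=12.53 C=42.37
t=3.33: R=48.83 Z=32.14 X=40.88 B=14.32 C=42.89
t=3.99: R=49.02 Z=32.39 X=40.19 B=16.07 C=43.40
t=4.66: R=49.22 Z=32.65 X=39.50 B=17.85 C=43.93
t=5.32: R=49.41 Z=32.90 X=38.82 B=19.59 C=44.44
t=5.99: R=49.61 Z=33.15 X=38.14 B=21.36 C=44.96
At T=5.99: R=49.61 Z=33.15 X=38.14 B=21.36 C=44.96; the largest is R.

Dominant species at T: R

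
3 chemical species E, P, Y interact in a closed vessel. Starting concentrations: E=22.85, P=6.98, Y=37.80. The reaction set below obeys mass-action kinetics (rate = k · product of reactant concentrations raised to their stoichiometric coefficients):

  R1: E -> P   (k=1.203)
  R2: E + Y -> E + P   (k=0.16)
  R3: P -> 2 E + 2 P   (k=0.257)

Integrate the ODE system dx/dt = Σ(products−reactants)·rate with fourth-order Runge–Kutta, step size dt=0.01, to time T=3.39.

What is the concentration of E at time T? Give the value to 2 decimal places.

E at T = 99.30

RK4 with dt=0.01: 339 steps to T=3.39. Trajectory (selected grid times):
t=0.00: E=22.85 P=6.98 Y=37.80
t=0.38: E=19.29 P=45.96 Y=10.98
t=0.75: E=21.29 P=67.95 Y=3.36
t=1.13: E=25.88 P=88.85 Y=0.81
t=1.51: E=32.26 P=112.55 Y=0.14
t=1.88: E=40.19 P=140.72 Y=0.02
t=2.26: E=50.44 P=176.80 Y=0.00
t=2.64: E=63.33 P=222.09 Y=0.00
t=3.01: E=79.06 P=277.29 Y=0.00
t=3.39: E=99.30 P=348.30 Y=0.00
Read off E at T=3.39: 99.30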